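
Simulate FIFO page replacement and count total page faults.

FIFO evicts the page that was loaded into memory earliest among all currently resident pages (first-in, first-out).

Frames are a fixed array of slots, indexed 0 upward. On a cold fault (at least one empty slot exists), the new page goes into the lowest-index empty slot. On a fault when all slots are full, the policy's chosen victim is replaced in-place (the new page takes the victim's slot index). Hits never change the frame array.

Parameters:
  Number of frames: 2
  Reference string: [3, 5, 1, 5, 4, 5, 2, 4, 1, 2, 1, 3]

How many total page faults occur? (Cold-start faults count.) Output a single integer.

Answer: 10

Derivation:
Step 0: ref 3 → FAULT, frames=[3,-]
Step 1: ref 5 → FAULT, frames=[3,5]
Step 2: ref 1 → FAULT (evict 3), frames=[1,5]
Step 3: ref 5 → HIT, frames=[1,5]
Step 4: ref 4 → FAULT (evict 5), frames=[1,4]
Step 5: ref 5 → FAULT (evict 1), frames=[5,4]
Step 6: ref 2 → FAULT (evict 4), frames=[5,2]
Step 7: ref 4 → FAULT (evict 5), frames=[4,2]
Step 8: ref 1 → FAULT (evict 2), frames=[4,1]
Step 9: ref 2 → FAULT (evict 4), frames=[2,1]
Step 10: ref 1 → HIT, frames=[2,1]
Step 11: ref 3 → FAULT (evict 1), frames=[2,3]
Total faults: 10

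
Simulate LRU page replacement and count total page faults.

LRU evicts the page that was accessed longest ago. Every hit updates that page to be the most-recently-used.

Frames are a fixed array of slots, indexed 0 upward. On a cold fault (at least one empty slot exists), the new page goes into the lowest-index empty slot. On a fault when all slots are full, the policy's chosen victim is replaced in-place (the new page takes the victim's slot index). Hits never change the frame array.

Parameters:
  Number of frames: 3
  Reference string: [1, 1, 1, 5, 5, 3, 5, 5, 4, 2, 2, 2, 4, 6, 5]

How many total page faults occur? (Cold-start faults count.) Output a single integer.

Answer: 7

Derivation:
Step 0: ref 1 → FAULT, frames=[1,-,-]
Step 1: ref 1 → HIT, frames=[1,-,-]
Step 2: ref 1 → HIT, frames=[1,-,-]
Step 3: ref 5 → FAULT, frames=[1,5,-]
Step 4: ref 5 → HIT, frames=[1,5,-]
Step 5: ref 3 → FAULT, frames=[1,5,3]
Step 6: ref 5 → HIT, frames=[1,5,3]
Step 7: ref 5 → HIT, frames=[1,5,3]
Step 8: ref 4 → FAULT (evict 1), frames=[4,5,3]
Step 9: ref 2 → FAULT (evict 3), frames=[4,5,2]
Step 10: ref 2 → HIT, frames=[4,5,2]
Step 11: ref 2 → HIT, frames=[4,5,2]
Step 12: ref 4 → HIT, frames=[4,5,2]
Step 13: ref 6 → FAULT (evict 5), frames=[4,6,2]
Step 14: ref 5 → FAULT (evict 2), frames=[4,6,5]
Total faults: 7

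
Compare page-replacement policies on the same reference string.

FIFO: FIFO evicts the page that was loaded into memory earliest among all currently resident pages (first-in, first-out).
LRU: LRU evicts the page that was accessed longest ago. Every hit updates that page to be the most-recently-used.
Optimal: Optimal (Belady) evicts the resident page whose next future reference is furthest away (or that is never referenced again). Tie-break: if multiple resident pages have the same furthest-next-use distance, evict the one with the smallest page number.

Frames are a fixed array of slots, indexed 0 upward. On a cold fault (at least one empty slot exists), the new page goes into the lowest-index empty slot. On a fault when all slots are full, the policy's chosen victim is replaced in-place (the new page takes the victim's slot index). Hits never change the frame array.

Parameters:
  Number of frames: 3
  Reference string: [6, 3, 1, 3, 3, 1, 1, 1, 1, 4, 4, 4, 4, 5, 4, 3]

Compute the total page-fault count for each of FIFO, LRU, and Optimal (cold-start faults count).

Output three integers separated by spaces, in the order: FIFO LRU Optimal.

--- FIFO ---
  step 0: ref 6 -> FAULT, frames=[6,-,-] (faults so far: 1)
  step 1: ref 3 -> FAULT, frames=[6,3,-] (faults so far: 2)
  step 2: ref 1 -> FAULT, frames=[6,3,1] (faults so far: 3)
  step 3: ref 3 -> HIT, frames=[6,3,1] (faults so far: 3)
  step 4: ref 3 -> HIT, frames=[6,3,1] (faults so far: 3)
  step 5: ref 1 -> HIT, frames=[6,3,1] (faults so far: 3)
  step 6: ref 1 -> HIT, frames=[6,3,1] (faults so far: 3)
  step 7: ref 1 -> HIT, frames=[6,3,1] (faults so far: 3)
  step 8: ref 1 -> HIT, frames=[6,3,1] (faults so far: 3)
  step 9: ref 4 -> FAULT, evict 6, frames=[4,3,1] (faults so far: 4)
  step 10: ref 4 -> HIT, frames=[4,3,1] (faults so far: 4)
  step 11: ref 4 -> HIT, frames=[4,3,1] (faults so far: 4)
  step 12: ref 4 -> HIT, frames=[4,3,1] (faults so far: 4)
  step 13: ref 5 -> FAULT, evict 3, frames=[4,5,1] (faults so far: 5)
  step 14: ref 4 -> HIT, frames=[4,5,1] (faults so far: 5)
  step 15: ref 3 -> FAULT, evict 1, frames=[4,5,3] (faults so far: 6)
  FIFO total faults: 6
--- LRU ---
  step 0: ref 6 -> FAULT, frames=[6,-,-] (faults so far: 1)
  step 1: ref 3 -> FAULT, frames=[6,3,-] (faults so far: 2)
  step 2: ref 1 -> FAULT, frames=[6,3,1] (faults so far: 3)
  step 3: ref 3 -> HIT, frames=[6,3,1] (faults so far: 3)
  step 4: ref 3 -> HIT, frames=[6,3,1] (faults so far: 3)
  step 5: ref 1 -> HIT, frames=[6,3,1] (faults so far: 3)
  step 6: ref 1 -> HIT, frames=[6,3,1] (faults so far: 3)
  step 7: ref 1 -> HIT, frames=[6,3,1] (faults so far: 3)
  step 8: ref 1 -> HIT, frames=[6,3,1] (faults so far: 3)
  step 9: ref 4 -> FAULT, evict 6, frames=[4,3,1] (faults so far: 4)
  step 10: ref 4 -> HIT, frames=[4,3,1] (faults so far: 4)
  step 11: ref 4 -> HIT, frames=[4,3,1] (faults so far: 4)
  step 12: ref 4 -> HIT, frames=[4,3,1] (faults so far: 4)
  step 13: ref 5 -> FAULT, evict 3, frames=[4,5,1] (faults so far: 5)
  step 14: ref 4 -> HIT, frames=[4,5,1] (faults so far: 5)
  step 15: ref 3 -> FAULT, evict 1, frames=[4,5,3] (faults so far: 6)
  LRU total faults: 6
--- Optimal ---
  step 0: ref 6 -> FAULT, frames=[6,-,-] (faults so far: 1)
  step 1: ref 3 -> FAULT, frames=[6,3,-] (faults so far: 2)
  step 2: ref 1 -> FAULT, frames=[6,3,1] (faults so far: 3)
  step 3: ref 3 -> HIT, frames=[6,3,1] (faults so far: 3)
  step 4: ref 3 -> HIT, frames=[6,3,1] (faults so far: 3)
  step 5: ref 1 -> HIT, frames=[6,3,1] (faults so far: 3)
  step 6: ref 1 -> HIT, frames=[6,3,1] (faults so far: 3)
  step 7: ref 1 -> HIT, frames=[6,3,1] (faults so far: 3)
  step 8: ref 1 -> HIT, frames=[6,3,1] (faults so far: 3)
  step 9: ref 4 -> FAULT, evict 1, frames=[6,3,4] (faults so far: 4)
  step 10: ref 4 -> HIT, frames=[6,3,4] (faults so far: 4)
  step 11: ref 4 -> HIT, frames=[6,3,4] (faults so far: 4)
  step 12: ref 4 -> HIT, frames=[6,3,4] (faults so far: 4)
  step 13: ref 5 -> FAULT, evict 6, frames=[5,3,4] (faults so far: 5)
  step 14: ref 4 -> HIT, frames=[5,3,4] (faults so far: 5)
  step 15: ref 3 -> HIT, frames=[5,3,4] (faults so far: 5)
  Optimal total faults: 5

Answer: 6 6 5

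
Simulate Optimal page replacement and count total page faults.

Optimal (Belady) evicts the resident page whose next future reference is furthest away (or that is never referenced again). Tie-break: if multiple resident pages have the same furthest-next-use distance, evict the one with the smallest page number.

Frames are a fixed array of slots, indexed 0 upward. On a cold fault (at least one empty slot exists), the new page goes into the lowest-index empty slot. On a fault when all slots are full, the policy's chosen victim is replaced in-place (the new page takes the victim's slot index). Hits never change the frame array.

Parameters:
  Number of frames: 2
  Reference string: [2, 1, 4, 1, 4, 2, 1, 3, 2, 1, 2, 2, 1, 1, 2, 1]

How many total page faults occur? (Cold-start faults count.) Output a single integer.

Answer: 6

Derivation:
Step 0: ref 2 → FAULT, frames=[2,-]
Step 1: ref 1 → FAULT, frames=[2,1]
Step 2: ref 4 → FAULT (evict 2), frames=[4,1]
Step 3: ref 1 → HIT, frames=[4,1]
Step 4: ref 4 → HIT, frames=[4,1]
Step 5: ref 2 → FAULT (evict 4), frames=[2,1]
Step 6: ref 1 → HIT, frames=[2,1]
Step 7: ref 3 → FAULT (evict 1), frames=[2,3]
Step 8: ref 2 → HIT, frames=[2,3]
Step 9: ref 1 → FAULT (evict 3), frames=[2,1]
Step 10: ref 2 → HIT, frames=[2,1]
Step 11: ref 2 → HIT, frames=[2,1]
Step 12: ref 1 → HIT, frames=[2,1]
Step 13: ref 1 → HIT, frames=[2,1]
Step 14: ref 2 → HIT, frames=[2,1]
Step 15: ref 1 → HIT, frames=[2,1]
Total faults: 6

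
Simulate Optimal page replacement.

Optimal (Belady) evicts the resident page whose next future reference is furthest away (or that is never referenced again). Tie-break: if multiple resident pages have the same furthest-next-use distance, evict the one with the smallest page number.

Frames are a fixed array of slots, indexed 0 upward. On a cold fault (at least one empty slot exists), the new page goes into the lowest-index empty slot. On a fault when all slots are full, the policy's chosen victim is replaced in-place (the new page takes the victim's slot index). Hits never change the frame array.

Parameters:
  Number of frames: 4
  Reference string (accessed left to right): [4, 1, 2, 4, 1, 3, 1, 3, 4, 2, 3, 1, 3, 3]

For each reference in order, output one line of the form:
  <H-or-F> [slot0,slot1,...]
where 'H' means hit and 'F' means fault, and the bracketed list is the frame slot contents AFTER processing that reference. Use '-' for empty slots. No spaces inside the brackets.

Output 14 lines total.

F [4,-,-,-]
F [4,1,-,-]
F [4,1,2,-]
H [4,1,2,-]
H [4,1,2,-]
F [4,1,2,3]
H [4,1,2,3]
H [4,1,2,3]
H [4,1,2,3]
H [4,1,2,3]
H [4,1,2,3]
H [4,1,2,3]
H [4,1,2,3]
H [4,1,2,3]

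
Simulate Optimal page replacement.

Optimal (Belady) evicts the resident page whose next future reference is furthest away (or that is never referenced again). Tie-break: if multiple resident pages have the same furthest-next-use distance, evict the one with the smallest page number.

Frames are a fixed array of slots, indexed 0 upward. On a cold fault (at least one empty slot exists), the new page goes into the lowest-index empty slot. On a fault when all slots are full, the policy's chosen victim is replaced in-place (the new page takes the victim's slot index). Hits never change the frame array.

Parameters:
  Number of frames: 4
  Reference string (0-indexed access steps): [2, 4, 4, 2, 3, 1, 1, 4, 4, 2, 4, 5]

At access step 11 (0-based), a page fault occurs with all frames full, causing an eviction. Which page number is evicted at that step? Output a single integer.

Step 0: ref 2 -> FAULT, frames=[2,-,-,-]
Step 1: ref 4 -> FAULT, frames=[2,4,-,-]
Step 2: ref 4 -> HIT, frames=[2,4,-,-]
Step 3: ref 2 -> HIT, frames=[2,4,-,-]
Step 4: ref 3 -> FAULT, frames=[2,4,3,-]
Step 5: ref 1 -> FAULT, frames=[2,4,3,1]
Step 6: ref 1 -> HIT, frames=[2,4,3,1]
Step 7: ref 4 -> HIT, frames=[2,4,3,1]
Step 8: ref 4 -> HIT, frames=[2,4,3,1]
Step 9: ref 2 -> HIT, frames=[2,4,3,1]
Step 10: ref 4 -> HIT, frames=[2,4,3,1]
Step 11: ref 5 -> FAULT, evict 1, frames=[2,4,3,5]
At step 11: evicted page 1

Answer: 1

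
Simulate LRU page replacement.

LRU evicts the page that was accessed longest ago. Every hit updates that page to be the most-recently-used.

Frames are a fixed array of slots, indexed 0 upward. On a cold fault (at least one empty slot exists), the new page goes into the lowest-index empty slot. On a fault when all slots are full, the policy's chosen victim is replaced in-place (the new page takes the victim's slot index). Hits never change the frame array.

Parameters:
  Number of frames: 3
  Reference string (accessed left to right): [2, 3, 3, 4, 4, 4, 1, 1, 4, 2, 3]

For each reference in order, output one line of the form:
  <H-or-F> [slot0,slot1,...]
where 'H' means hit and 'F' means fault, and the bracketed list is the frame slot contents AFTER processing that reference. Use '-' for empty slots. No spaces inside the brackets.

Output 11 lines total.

F [2,-,-]
F [2,3,-]
H [2,3,-]
F [2,3,4]
H [2,3,4]
H [2,3,4]
F [1,3,4]
H [1,3,4]
H [1,3,4]
F [1,2,4]
F [3,2,4]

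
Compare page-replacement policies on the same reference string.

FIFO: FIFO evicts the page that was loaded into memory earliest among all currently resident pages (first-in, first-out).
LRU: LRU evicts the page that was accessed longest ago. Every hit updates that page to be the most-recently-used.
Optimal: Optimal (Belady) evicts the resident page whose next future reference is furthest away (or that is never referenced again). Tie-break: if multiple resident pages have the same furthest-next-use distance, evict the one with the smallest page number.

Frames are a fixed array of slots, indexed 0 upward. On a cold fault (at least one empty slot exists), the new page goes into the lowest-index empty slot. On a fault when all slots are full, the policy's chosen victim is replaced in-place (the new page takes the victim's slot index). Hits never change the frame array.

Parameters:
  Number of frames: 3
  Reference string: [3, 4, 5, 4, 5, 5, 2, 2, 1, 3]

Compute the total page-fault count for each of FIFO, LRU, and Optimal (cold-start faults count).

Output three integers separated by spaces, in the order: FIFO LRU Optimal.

--- FIFO ---
  step 0: ref 3 -> FAULT, frames=[3,-,-] (faults so far: 1)
  step 1: ref 4 -> FAULT, frames=[3,4,-] (faults so far: 2)
  step 2: ref 5 -> FAULT, frames=[3,4,5] (faults so far: 3)
  step 3: ref 4 -> HIT, frames=[3,4,5] (faults so far: 3)
  step 4: ref 5 -> HIT, frames=[3,4,5] (faults so far: 3)
  step 5: ref 5 -> HIT, frames=[3,4,5] (faults so far: 3)
  step 6: ref 2 -> FAULT, evict 3, frames=[2,4,5] (faults so far: 4)
  step 7: ref 2 -> HIT, frames=[2,4,5] (faults so far: 4)
  step 8: ref 1 -> FAULT, evict 4, frames=[2,1,5] (faults so far: 5)
  step 9: ref 3 -> FAULT, evict 5, frames=[2,1,3] (faults so far: 6)
  FIFO total faults: 6
--- LRU ---
  step 0: ref 3 -> FAULT, frames=[3,-,-] (faults so far: 1)
  step 1: ref 4 -> FAULT, frames=[3,4,-] (faults so far: 2)
  step 2: ref 5 -> FAULT, frames=[3,4,5] (faults so far: 3)
  step 3: ref 4 -> HIT, frames=[3,4,5] (faults so far: 3)
  step 4: ref 5 -> HIT, frames=[3,4,5] (faults so far: 3)
  step 5: ref 5 -> HIT, frames=[3,4,5] (faults so far: 3)
  step 6: ref 2 -> FAULT, evict 3, frames=[2,4,5] (faults so far: 4)
  step 7: ref 2 -> HIT, frames=[2,4,5] (faults so far: 4)
  step 8: ref 1 -> FAULT, evict 4, frames=[2,1,5] (faults so far: 5)
  step 9: ref 3 -> FAULT, evict 5, frames=[2,1,3] (faults so far: 6)
  LRU total faults: 6
--- Optimal ---
  step 0: ref 3 -> FAULT, frames=[3,-,-] (faults so far: 1)
  step 1: ref 4 -> FAULT, frames=[3,4,-] (faults so far: 2)
  step 2: ref 5 -> FAULT, frames=[3,4,5] (faults so far: 3)
  step 3: ref 4 -> HIT, frames=[3,4,5] (faults so far: 3)
  step 4: ref 5 -> HIT, frames=[3,4,5] (faults so far: 3)
  step 5: ref 5 -> HIT, frames=[3,4,5] (faults so far: 3)
  step 6: ref 2 -> FAULT, evict 4, frames=[3,2,5] (faults so far: 4)
  step 7: ref 2 -> HIT, frames=[3,2,5] (faults so far: 4)
  step 8: ref 1 -> FAULT, evict 2, frames=[3,1,5] (faults so far: 5)
  step 9: ref 3 -> HIT, frames=[3,1,5] (faults so far: 5)
  Optimal total faults: 5

Answer: 6 6 5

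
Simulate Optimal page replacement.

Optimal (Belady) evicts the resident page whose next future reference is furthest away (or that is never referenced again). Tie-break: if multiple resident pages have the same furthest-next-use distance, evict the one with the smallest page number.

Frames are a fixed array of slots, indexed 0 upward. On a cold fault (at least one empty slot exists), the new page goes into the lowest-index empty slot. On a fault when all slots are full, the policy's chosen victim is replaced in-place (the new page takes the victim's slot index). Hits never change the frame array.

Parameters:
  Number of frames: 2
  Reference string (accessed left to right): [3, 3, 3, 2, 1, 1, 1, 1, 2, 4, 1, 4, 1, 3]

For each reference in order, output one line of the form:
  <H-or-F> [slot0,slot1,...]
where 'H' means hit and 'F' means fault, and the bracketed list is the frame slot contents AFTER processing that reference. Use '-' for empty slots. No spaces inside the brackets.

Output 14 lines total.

F [3,-]
H [3,-]
H [3,-]
F [3,2]
F [1,2]
H [1,2]
H [1,2]
H [1,2]
H [1,2]
F [1,4]
H [1,4]
H [1,4]
H [1,4]
F [3,4]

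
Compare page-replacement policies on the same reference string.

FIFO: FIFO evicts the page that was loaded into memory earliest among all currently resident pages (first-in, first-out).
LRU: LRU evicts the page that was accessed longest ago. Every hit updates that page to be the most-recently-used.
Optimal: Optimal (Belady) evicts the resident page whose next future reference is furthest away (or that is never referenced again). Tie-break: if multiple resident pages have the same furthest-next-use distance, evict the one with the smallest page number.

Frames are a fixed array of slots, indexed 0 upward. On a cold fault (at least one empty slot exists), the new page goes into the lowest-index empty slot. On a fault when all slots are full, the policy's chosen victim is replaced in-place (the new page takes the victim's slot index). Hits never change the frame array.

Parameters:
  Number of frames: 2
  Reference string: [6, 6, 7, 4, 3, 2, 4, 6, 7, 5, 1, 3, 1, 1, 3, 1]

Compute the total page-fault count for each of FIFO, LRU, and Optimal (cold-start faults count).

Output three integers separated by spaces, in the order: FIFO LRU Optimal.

Answer: 11 11 10

Derivation:
--- FIFO ---
  step 0: ref 6 -> FAULT, frames=[6,-] (faults so far: 1)
  step 1: ref 6 -> HIT, frames=[6,-] (faults so far: 1)
  step 2: ref 7 -> FAULT, frames=[6,7] (faults so far: 2)
  step 3: ref 4 -> FAULT, evict 6, frames=[4,7] (faults so far: 3)
  step 4: ref 3 -> FAULT, evict 7, frames=[4,3] (faults so far: 4)
  step 5: ref 2 -> FAULT, evict 4, frames=[2,3] (faults so far: 5)
  step 6: ref 4 -> FAULT, evict 3, frames=[2,4] (faults so far: 6)
  step 7: ref 6 -> FAULT, evict 2, frames=[6,4] (faults so far: 7)
  step 8: ref 7 -> FAULT, evict 4, frames=[6,7] (faults so far: 8)
  step 9: ref 5 -> FAULT, evict 6, frames=[5,7] (faults so far: 9)
  step 10: ref 1 -> FAULT, evict 7, frames=[5,1] (faults so far: 10)
  step 11: ref 3 -> FAULT, evict 5, frames=[3,1] (faults so far: 11)
  step 12: ref 1 -> HIT, frames=[3,1] (faults so far: 11)
  step 13: ref 1 -> HIT, frames=[3,1] (faults so far: 11)
  step 14: ref 3 -> HIT, frames=[3,1] (faults so far: 11)
  step 15: ref 1 -> HIT, frames=[3,1] (faults so far: 11)
  FIFO total faults: 11
--- LRU ---
  step 0: ref 6 -> FAULT, frames=[6,-] (faults so far: 1)
  step 1: ref 6 -> HIT, frames=[6,-] (faults so far: 1)
  step 2: ref 7 -> FAULT, frames=[6,7] (faults so far: 2)
  step 3: ref 4 -> FAULT, evict 6, frames=[4,7] (faults so far: 3)
  step 4: ref 3 -> FAULT, evict 7, frames=[4,3] (faults so far: 4)
  step 5: ref 2 -> FAULT, evict 4, frames=[2,3] (faults so far: 5)
  step 6: ref 4 -> FAULT, evict 3, frames=[2,4] (faults so far: 6)
  step 7: ref 6 -> FAULT, evict 2, frames=[6,4] (faults so far: 7)
  step 8: ref 7 -> FAULT, evict 4, frames=[6,7] (faults so far: 8)
  step 9: ref 5 -> FAULT, evict 6, frames=[5,7] (faults so far: 9)
  step 10: ref 1 -> FAULT, evict 7, frames=[5,1] (faults so far: 10)
  step 11: ref 3 -> FAULT, evict 5, frames=[3,1] (faults so far: 11)
  step 12: ref 1 -> HIT, frames=[3,1] (faults so far: 11)
  step 13: ref 1 -> HIT, frames=[3,1] (faults so far: 11)
  step 14: ref 3 -> HIT, frames=[3,1] (faults so far: 11)
  step 15: ref 1 -> HIT, frames=[3,1] (faults so far: 11)
  LRU total faults: 11
--- Optimal ---
  step 0: ref 6 -> FAULT, frames=[6,-] (faults so far: 1)
  step 1: ref 6 -> HIT, frames=[6,-] (faults so far: 1)
  step 2: ref 7 -> FAULT, frames=[6,7] (faults so far: 2)
  step 3: ref 4 -> FAULT, evict 7, frames=[6,4] (faults so far: 3)
  step 4: ref 3 -> FAULT, evict 6, frames=[3,4] (faults so far: 4)
  step 5: ref 2 -> FAULT, evict 3, frames=[2,4] (faults so far: 5)
  step 6: ref 4 -> HIT, frames=[2,4] (faults so far: 5)
  step 7: ref 6 -> FAULT, evict 2, frames=[6,4] (faults so far: 6)
  step 8: ref 7 -> FAULT, evict 4, frames=[6,7] (faults so far: 7)
  step 9: ref 5 -> FAULT, evict 6, frames=[5,7] (faults so far: 8)
  step 10: ref 1 -> FAULT, evict 5, frames=[1,7] (faults so far: 9)
  step 11: ref 3 -> FAULT, evict 7, frames=[1,3] (faults so far: 10)
  step 12: ref 1 -> HIT, frames=[1,3] (faults so far: 10)
  step 13: ref 1 -> HIT, frames=[1,3] (faults so far: 10)
  step 14: ref 3 -> HIT, frames=[1,3] (faults so far: 10)
  step 15: ref 1 -> HIT, frames=[1,3] (faults so far: 10)
  Optimal total faults: 10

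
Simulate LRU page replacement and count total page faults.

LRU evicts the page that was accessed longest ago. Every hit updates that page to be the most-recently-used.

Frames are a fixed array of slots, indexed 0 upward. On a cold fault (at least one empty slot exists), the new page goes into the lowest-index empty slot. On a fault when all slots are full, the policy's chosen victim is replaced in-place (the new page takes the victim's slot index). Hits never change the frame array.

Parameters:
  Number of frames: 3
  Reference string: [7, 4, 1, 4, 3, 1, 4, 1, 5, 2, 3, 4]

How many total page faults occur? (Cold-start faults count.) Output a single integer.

Answer: 8

Derivation:
Step 0: ref 7 → FAULT, frames=[7,-,-]
Step 1: ref 4 → FAULT, frames=[7,4,-]
Step 2: ref 1 → FAULT, frames=[7,4,1]
Step 3: ref 4 → HIT, frames=[7,4,1]
Step 4: ref 3 → FAULT (evict 7), frames=[3,4,1]
Step 5: ref 1 → HIT, frames=[3,4,1]
Step 6: ref 4 → HIT, frames=[3,4,1]
Step 7: ref 1 → HIT, frames=[3,4,1]
Step 8: ref 5 → FAULT (evict 3), frames=[5,4,1]
Step 9: ref 2 → FAULT (evict 4), frames=[5,2,1]
Step 10: ref 3 → FAULT (evict 1), frames=[5,2,3]
Step 11: ref 4 → FAULT (evict 5), frames=[4,2,3]
Total faults: 8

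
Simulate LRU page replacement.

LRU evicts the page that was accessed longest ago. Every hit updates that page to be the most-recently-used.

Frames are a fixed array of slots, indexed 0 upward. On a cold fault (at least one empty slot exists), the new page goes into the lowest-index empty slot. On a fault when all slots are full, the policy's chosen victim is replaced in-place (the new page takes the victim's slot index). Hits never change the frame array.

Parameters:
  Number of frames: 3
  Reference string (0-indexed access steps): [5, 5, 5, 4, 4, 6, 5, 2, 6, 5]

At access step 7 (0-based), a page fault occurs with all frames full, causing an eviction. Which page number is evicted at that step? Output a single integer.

Step 0: ref 5 -> FAULT, frames=[5,-,-]
Step 1: ref 5 -> HIT, frames=[5,-,-]
Step 2: ref 5 -> HIT, frames=[5,-,-]
Step 3: ref 4 -> FAULT, frames=[5,4,-]
Step 4: ref 4 -> HIT, frames=[5,4,-]
Step 5: ref 6 -> FAULT, frames=[5,4,6]
Step 6: ref 5 -> HIT, frames=[5,4,6]
Step 7: ref 2 -> FAULT, evict 4, frames=[5,2,6]
At step 7: evicted page 4

Answer: 4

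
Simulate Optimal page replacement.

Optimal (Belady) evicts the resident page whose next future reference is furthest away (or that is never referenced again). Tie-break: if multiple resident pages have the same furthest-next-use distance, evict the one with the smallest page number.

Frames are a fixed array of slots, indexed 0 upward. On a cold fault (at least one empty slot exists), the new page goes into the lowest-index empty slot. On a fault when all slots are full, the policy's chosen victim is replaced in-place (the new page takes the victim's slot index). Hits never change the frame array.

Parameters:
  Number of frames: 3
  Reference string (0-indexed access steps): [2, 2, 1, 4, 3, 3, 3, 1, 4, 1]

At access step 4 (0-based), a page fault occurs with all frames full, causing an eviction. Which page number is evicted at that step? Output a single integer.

Answer: 2

Derivation:
Step 0: ref 2 -> FAULT, frames=[2,-,-]
Step 1: ref 2 -> HIT, frames=[2,-,-]
Step 2: ref 1 -> FAULT, frames=[2,1,-]
Step 3: ref 4 -> FAULT, frames=[2,1,4]
Step 4: ref 3 -> FAULT, evict 2, frames=[3,1,4]
At step 4: evicted page 2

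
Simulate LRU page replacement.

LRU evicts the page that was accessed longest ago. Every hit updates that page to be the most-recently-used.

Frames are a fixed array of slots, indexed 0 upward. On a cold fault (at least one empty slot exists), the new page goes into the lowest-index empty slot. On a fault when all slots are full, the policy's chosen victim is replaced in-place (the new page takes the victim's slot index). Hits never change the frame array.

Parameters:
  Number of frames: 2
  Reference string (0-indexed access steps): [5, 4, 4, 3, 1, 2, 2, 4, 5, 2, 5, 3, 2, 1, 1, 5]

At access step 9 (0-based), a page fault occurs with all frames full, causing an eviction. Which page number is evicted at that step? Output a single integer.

Step 0: ref 5 -> FAULT, frames=[5,-]
Step 1: ref 4 -> FAULT, frames=[5,4]
Step 2: ref 4 -> HIT, frames=[5,4]
Step 3: ref 3 -> FAULT, evict 5, frames=[3,4]
Step 4: ref 1 -> FAULT, evict 4, frames=[3,1]
Step 5: ref 2 -> FAULT, evict 3, frames=[2,1]
Step 6: ref 2 -> HIT, frames=[2,1]
Step 7: ref 4 -> FAULT, evict 1, frames=[2,4]
Step 8: ref 5 -> FAULT, evict 2, frames=[5,4]
Step 9: ref 2 -> FAULT, evict 4, frames=[5,2]
At step 9: evicted page 4

Answer: 4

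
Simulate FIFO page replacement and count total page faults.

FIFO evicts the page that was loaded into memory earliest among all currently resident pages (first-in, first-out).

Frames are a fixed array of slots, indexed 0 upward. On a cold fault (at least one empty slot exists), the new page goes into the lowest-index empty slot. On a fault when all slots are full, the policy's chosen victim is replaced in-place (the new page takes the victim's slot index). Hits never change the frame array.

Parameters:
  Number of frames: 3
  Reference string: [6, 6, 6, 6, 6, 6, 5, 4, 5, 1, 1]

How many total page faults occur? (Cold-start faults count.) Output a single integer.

Step 0: ref 6 → FAULT, frames=[6,-,-]
Step 1: ref 6 → HIT, frames=[6,-,-]
Step 2: ref 6 → HIT, frames=[6,-,-]
Step 3: ref 6 → HIT, frames=[6,-,-]
Step 4: ref 6 → HIT, frames=[6,-,-]
Step 5: ref 6 → HIT, frames=[6,-,-]
Step 6: ref 5 → FAULT, frames=[6,5,-]
Step 7: ref 4 → FAULT, frames=[6,5,4]
Step 8: ref 5 → HIT, frames=[6,5,4]
Step 9: ref 1 → FAULT (evict 6), frames=[1,5,4]
Step 10: ref 1 → HIT, frames=[1,5,4]
Total faults: 4

Answer: 4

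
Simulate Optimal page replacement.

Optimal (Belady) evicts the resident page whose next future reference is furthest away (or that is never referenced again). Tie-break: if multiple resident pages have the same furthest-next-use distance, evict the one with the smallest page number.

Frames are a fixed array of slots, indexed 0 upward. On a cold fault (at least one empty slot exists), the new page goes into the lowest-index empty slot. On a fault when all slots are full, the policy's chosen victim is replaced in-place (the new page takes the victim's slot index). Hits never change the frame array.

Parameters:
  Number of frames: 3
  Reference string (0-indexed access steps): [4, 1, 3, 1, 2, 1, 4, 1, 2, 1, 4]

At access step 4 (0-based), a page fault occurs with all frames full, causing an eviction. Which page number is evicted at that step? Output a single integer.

Answer: 3

Derivation:
Step 0: ref 4 -> FAULT, frames=[4,-,-]
Step 1: ref 1 -> FAULT, frames=[4,1,-]
Step 2: ref 3 -> FAULT, frames=[4,1,3]
Step 3: ref 1 -> HIT, frames=[4,1,3]
Step 4: ref 2 -> FAULT, evict 3, frames=[4,1,2]
At step 4: evicted page 3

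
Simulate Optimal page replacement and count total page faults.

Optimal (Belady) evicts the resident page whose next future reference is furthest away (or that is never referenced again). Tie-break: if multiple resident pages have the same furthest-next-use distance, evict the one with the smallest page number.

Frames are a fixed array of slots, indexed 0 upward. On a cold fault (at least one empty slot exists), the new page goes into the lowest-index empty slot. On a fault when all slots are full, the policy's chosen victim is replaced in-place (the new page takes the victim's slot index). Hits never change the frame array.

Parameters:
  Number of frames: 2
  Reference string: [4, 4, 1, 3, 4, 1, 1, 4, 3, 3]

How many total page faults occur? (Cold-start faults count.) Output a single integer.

Step 0: ref 4 → FAULT, frames=[4,-]
Step 1: ref 4 → HIT, frames=[4,-]
Step 2: ref 1 → FAULT, frames=[4,1]
Step 3: ref 3 → FAULT (evict 1), frames=[4,3]
Step 4: ref 4 → HIT, frames=[4,3]
Step 5: ref 1 → FAULT (evict 3), frames=[4,1]
Step 6: ref 1 → HIT, frames=[4,1]
Step 7: ref 4 → HIT, frames=[4,1]
Step 8: ref 3 → FAULT (evict 1), frames=[4,3]
Step 9: ref 3 → HIT, frames=[4,3]
Total faults: 5

Answer: 5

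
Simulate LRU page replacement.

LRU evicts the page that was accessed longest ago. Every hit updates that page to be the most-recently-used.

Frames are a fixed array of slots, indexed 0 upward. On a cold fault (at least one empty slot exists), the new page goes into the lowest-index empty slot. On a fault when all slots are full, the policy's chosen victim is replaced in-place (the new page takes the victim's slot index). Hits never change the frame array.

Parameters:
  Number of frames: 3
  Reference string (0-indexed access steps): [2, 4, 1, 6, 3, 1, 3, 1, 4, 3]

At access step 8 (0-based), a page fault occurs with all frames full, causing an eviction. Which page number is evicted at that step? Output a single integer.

Answer: 6

Derivation:
Step 0: ref 2 -> FAULT, frames=[2,-,-]
Step 1: ref 4 -> FAULT, frames=[2,4,-]
Step 2: ref 1 -> FAULT, frames=[2,4,1]
Step 3: ref 6 -> FAULT, evict 2, frames=[6,4,1]
Step 4: ref 3 -> FAULT, evict 4, frames=[6,3,1]
Step 5: ref 1 -> HIT, frames=[6,3,1]
Step 6: ref 3 -> HIT, frames=[6,3,1]
Step 7: ref 1 -> HIT, frames=[6,3,1]
Step 8: ref 4 -> FAULT, evict 6, frames=[4,3,1]
At step 8: evicted page 6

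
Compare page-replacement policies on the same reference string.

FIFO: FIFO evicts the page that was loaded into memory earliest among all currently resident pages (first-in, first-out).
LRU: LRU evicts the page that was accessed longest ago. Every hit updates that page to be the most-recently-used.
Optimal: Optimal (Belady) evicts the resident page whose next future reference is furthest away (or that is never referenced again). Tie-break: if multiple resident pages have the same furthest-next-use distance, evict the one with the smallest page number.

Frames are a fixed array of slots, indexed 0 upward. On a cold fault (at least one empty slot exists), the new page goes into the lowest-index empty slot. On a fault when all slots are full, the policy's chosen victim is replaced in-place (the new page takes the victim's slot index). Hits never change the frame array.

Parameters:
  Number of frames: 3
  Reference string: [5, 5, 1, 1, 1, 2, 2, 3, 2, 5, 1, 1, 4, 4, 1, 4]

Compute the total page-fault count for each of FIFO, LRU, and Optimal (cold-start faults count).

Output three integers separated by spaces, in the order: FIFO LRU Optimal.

Answer: 7 7 6

Derivation:
--- FIFO ---
  step 0: ref 5 -> FAULT, frames=[5,-,-] (faults so far: 1)
  step 1: ref 5 -> HIT, frames=[5,-,-] (faults so far: 1)
  step 2: ref 1 -> FAULT, frames=[5,1,-] (faults so far: 2)
  step 3: ref 1 -> HIT, frames=[5,1,-] (faults so far: 2)
  step 4: ref 1 -> HIT, frames=[5,1,-] (faults so far: 2)
  step 5: ref 2 -> FAULT, frames=[5,1,2] (faults so far: 3)
  step 6: ref 2 -> HIT, frames=[5,1,2] (faults so far: 3)
  step 7: ref 3 -> FAULT, evict 5, frames=[3,1,2] (faults so far: 4)
  step 8: ref 2 -> HIT, frames=[3,1,2] (faults so far: 4)
  step 9: ref 5 -> FAULT, evict 1, frames=[3,5,2] (faults so far: 5)
  step 10: ref 1 -> FAULT, evict 2, frames=[3,5,1] (faults so far: 6)
  step 11: ref 1 -> HIT, frames=[3,5,1] (faults so far: 6)
  step 12: ref 4 -> FAULT, evict 3, frames=[4,5,1] (faults so far: 7)
  step 13: ref 4 -> HIT, frames=[4,5,1] (faults so far: 7)
  step 14: ref 1 -> HIT, frames=[4,5,1] (faults so far: 7)
  step 15: ref 4 -> HIT, frames=[4,5,1] (faults so far: 7)
  FIFO total faults: 7
--- LRU ---
  step 0: ref 5 -> FAULT, frames=[5,-,-] (faults so far: 1)
  step 1: ref 5 -> HIT, frames=[5,-,-] (faults so far: 1)
  step 2: ref 1 -> FAULT, frames=[5,1,-] (faults so far: 2)
  step 3: ref 1 -> HIT, frames=[5,1,-] (faults so far: 2)
  step 4: ref 1 -> HIT, frames=[5,1,-] (faults so far: 2)
  step 5: ref 2 -> FAULT, frames=[5,1,2] (faults so far: 3)
  step 6: ref 2 -> HIT, frames=[5,1,2] (faults so far: 3)
  step 7: ref 3 -> FAULT, evict 5, frames=[3,1,2] (faults so far: 4)
  step 8: ref 2 -> HIT, frames=[3,1,2] (faults so far: 4)
  step 9: ref 5 -> FAULT, evict 1, frames=[3,5,2] (faults so far: 5)
  step 10: ref 1 -> FAULT, evict 3, frames=[1,5,2] (faults so far: 6)
  step 11: ref 1 -> HIT, frames=[1,5,2] (faults so far: 6)
  step 12: ref 4 -> FAULT, evict 2, frames=[1,5,4] (faults so far: 7)
  step 13: ref 4 -> HIT, frames=[1,5,4] (faults so far: 7)
  step 14: ref 1 -> HIT, frames=[1,5,4] (faults so far: 7)
  step 15: ref 4 -> HIT, frames=[1,5,4] (faults so far: 7)
  LRU total faults: 7
--- Optimal ---
  step 0: ref 5 -> FAULT, frames=[5,-,-] (faults so far: 1)
  step 1: ref 5 -> HIT, frames=[5,-,-] (faults so far: 1)
  step 2: ref 1 -> FAULT, frames=[5,1,-] (faults so far: 2)
  step 3: ref 1 -> HIT, frames=[5,1,-] (faults so far: 2)
  step 4: ref 1 -> HIT, frames=[5,1,-] (faults so far: 2)
  step 5: ref 2 -> FAULT, frames=[5,1,2] (faults so far: 3)
  step 6: ref 2 -> HIT, frames=[5,1,2] (faults so far: 3)
  step 7: ref 3 -> FAULT, evict 1, frames=[5,3,2] (faults so far: 4)
  step 8: ref 2 -> HIT, frames=[5,3,2] (faults so far: 4)
  step 9: ref 5 -> HIT, frames=[5,3,2] (faults so far: 4)
  step 10: ref 1 -> FAULT, evict 2, frames=[5,3,1] (faults so far: 5)
  step 11: ref 1 -> HIT, frames=[5,3,1] (faults so far: 5)
  step 12: ref 4 -> FAULT, evict 3, frames=[5,4,1] (faults so far: 6)
  step 13: ref 4 -> HIT, frames=[5,4,1] (faults so far: 6)
  step 14: ref 1 -> HIT, frames=[5,4,1] (faults so far: 6)
  step 15: ref 4 -> HIT, frames=[5,4,1] (faults so far: 6)
  Optimal total faults: 6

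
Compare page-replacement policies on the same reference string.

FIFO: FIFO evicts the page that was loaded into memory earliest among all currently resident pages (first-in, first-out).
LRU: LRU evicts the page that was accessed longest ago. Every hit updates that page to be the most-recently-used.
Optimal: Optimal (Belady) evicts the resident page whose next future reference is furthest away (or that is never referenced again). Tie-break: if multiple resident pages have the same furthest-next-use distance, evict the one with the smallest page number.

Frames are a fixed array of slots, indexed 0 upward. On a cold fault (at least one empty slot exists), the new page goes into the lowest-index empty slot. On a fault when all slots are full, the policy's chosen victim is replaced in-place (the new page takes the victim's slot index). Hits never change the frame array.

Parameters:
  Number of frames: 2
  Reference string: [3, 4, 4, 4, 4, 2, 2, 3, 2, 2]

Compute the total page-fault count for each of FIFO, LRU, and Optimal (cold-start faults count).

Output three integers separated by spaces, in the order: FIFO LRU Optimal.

Answer: 4 4 3

Derivation:
--- FIFO ---
  step 0: ref 3 -> FAULT, frames=[3,-] (faults so far: 1)
  step 1: ref 4 -> FAULT, frames=[3,4] (faults so far: 2)
  step 2: ref 4 -> HIT, frames=[3,4] (faults so far: 2)
  step 3: ref 4 -> HIT, frames=[3,4] (faults so far: 2)
  step 4: ref 4 -> HIT, frames=[3,4] (faults so far: 2)
  step 5: ref 2 -> FAULT, evict 3, frames=[2,4] (faults so far: 3)
  step 6: ref 2 -> HIT, frames=[2,4] (faults so far: 3)
  step 7: ref 3 -> FAULT, evict 4, frames=[2,3] (faults so far: 4)
  step 8: ref 2 -> HIT, frames=[2,3] (faults so far: 4)
  step 9: ref 2 -> HIT, frames=[2,3] (faults so far: 4)
  FIFO total faults: 4
--- LRU ---
  step 0: ref 3 -> FAULT, frames=[3,-] (faults so far: 1)
  step 1: ref 4 -> FAULT, frames=[3,4] (faults so far: 2)
  step 2: ref 4 -> HIT, frames=[3,4] (faults so far: 2)
  step 3: ref 4 -> HIT, frames=[3,4] (faults so far: 2)
  step 4: ref 4 -> HIT, frames=[3,4] (faults so far: 2)
  step 5: ref 2 -> FAULT, evict 3, frames=[2,4] (faults so far: 3)
  step 6: ref 2 -> HIT, frames=[2,4] (faults so far: 3)
  step 7: ref 3 -> FAULT, evict 4, frames=[2,3] (faults so far: 4)
  step 8: ref 2 -> HIT, frames=[2,3] (faults so far: 4)
  step 9: ref 2 -> HIT, frames=[2,3] (faults so far: 4)
  LRU total faults: 4
--- Optimal ---
  step 0: ref 3 -> FAULT, frames=[3,-] (faults so far: 1)
  step 1: ref 4 -> FAULT, frames=[3,4] (faults so far: 2)
  step 2: ref 4 -> HIT, frames=[3,4] (faults so far: 2)
  step 3: ref 4 -> HIT, frames=[3,4] (faults so far: 2)
  step 4: ref 4 -> HIT, frames=[3,4] (faults so far: 2)
  step 5: ref 2 -> FAULT, evict 4, frames=[3,2] (faults so far: 3)
  step 6: ref 2 -> HIT, frames=[3,2] (faults so far: 3)
  step 7: ref 3 -> HIT, frames=[3,2] (faults so far: 3)
  step 8: ref 2 -> HIT, frames=[3,2] (faults so far: 3)
  step 9: ref 2 -> HIT, frames=[3,2] (faults so far: 3)
  Optimal total faults: 3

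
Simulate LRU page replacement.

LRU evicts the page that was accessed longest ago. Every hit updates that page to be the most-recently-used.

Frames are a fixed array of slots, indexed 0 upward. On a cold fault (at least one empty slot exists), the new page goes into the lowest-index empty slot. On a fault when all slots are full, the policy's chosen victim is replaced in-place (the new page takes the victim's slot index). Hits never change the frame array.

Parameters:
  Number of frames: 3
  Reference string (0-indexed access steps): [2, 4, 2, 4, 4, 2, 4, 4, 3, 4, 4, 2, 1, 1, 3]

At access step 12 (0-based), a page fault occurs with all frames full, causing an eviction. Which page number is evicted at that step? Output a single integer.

Answer: 3

Derivation:
Step 0: ref 2 -> FAULT, frames=[2,-,-]
Step 1: ref 4 -> FAULT, frames=[2,4,-]
Step 2: ref 2 -> HIT, frames=[2,4,-]
Step 3: ref 4 -> HIT, frames=[2,4,-]
Step 4: ref 4 -> HIT, frames=[2,4,-]
Step 5: ref 2 -> HIT, frames=[2,4,-]
Step 6: ref 4 -> HIT, frames=[2,4,-]
Step 7: ref 4 -> HIT, frames=[2,4,-]
Step 8: ref 3 -> FAULT, frames=[2,4,3]
Step 9: ref 4 -> HIT, frames=[2,4,3]
Step 10: ref 4 -> HIT, frames=[2,4,3]
Step 11: ref 2 -> HIT, frames=[2,4,3]
Step 12: ref 1 -> FAULT, evict 3, frames=[2,4,1]
At step 12: evicted page 3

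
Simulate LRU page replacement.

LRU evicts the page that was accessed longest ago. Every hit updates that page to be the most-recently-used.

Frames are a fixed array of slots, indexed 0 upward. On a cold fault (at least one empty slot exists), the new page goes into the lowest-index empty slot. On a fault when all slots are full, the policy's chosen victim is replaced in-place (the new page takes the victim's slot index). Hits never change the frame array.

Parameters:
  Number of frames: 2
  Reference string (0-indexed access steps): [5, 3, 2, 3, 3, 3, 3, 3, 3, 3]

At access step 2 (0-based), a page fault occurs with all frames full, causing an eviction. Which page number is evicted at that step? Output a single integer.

Step 0: ref 5 -> FAULT, frames=[5,-]
Step 1: ref 3 -> FAULT, frames=[5,3]
Step 2: ref 2 -> FAULT, evict 5, frames=[2,3]
At step 2: evicted page 5

Answer: 5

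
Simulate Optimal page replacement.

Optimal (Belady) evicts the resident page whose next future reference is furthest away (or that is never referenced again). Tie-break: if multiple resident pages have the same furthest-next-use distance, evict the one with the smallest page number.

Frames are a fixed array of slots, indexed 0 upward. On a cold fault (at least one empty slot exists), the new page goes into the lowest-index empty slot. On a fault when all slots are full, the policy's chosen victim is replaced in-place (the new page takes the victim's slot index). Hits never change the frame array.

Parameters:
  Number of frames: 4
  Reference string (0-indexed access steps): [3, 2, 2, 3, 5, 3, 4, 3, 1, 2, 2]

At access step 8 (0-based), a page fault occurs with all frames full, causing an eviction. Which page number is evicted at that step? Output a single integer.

Answer: 3

Derivation:
Step 0: ref 3 -> FAULT, frames=[3,-,-,-]
Step 1: ref 2 -> FAULT, frames=[3,2,-,-]
Step 2: ref 2 -> HIT, frames=[3,2,-,-]
Step 3: ref 3 -> HIT, frames=[3,2,-,-]
Step 4: ref 5 -> FAULT, frames=[3,2,5,-]
Step 5: ref 3 -> HIT, frames=[3,2,5,-]
Step 6: ref 4 -> FAULT, frames=[3,2,5,4]
Step 7: ref 3 -> HIT, frames=[3,2,5,4]
Step 8: ref 1 -> FAULT, evict 3, frames=[1,2,5,4]
At step 8: evicted page 3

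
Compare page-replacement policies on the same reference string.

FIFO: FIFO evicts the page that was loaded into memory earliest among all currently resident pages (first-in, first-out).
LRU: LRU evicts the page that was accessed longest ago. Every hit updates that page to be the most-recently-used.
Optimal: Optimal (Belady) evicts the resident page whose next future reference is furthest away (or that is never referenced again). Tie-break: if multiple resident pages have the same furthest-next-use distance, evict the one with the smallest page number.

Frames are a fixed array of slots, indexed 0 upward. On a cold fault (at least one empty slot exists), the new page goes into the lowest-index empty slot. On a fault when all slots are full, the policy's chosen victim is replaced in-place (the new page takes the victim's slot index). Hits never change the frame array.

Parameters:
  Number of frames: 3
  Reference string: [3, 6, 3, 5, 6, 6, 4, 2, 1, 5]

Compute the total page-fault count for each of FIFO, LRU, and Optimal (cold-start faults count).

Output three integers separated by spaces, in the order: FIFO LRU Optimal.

--- FIFO ---
  step 0: ref 3 -> FAULT, frames=[3,-,-] (faults so far: 1)
  step 1: ref 6 -> FAULT, frames=[3,6,-] (faults so far: 2)
  step 2: ref 3 -> HIT, frames=[3,6,-] (faults so far: 2)
  step 3: ref 5 -> FAULT, frames=[3,6,5] (faults so far: 3)
  step 4: ref 6 -> HIT, frames=[3,6,5] (faults so far: 3)
  step 5: ref 6 -> HIT, frames=[3,6,5] (faults so far: 3)
  step 6: ref 4 -> FAULT, evict 3, frames=[4,6,5] (faults so far: 4)
  step 7: ref 2 -> FAULT, evict 6, frames=[4,2,5] (faults so far: 5)
  step 8: ref 1 -> FAULT, evict 5, frames=[4,2,1] (faults so far: 6)
  step 9: ref 5 -> FAULT, evict 4, frames=[5,2,1] (faults so far: 7)
  FIFO total faults: 7
--- LRU ---
  step 0: ref 3 -> FAULT, frames=[3,-,-] (faults so far: 1)
  step 1: ref 6 -> FAULT, frames=[3,6,-] (faults so far: 2)
  step 2: ref 3 -> HIT, frames=[3,6,-] (faults so far: 2)
  step 3: ref 5 -> FAULT, frames=[3,6,5] (faults so far: 3)
  step 4: ref 6 -> HIT, frames=[3,6,5] (faults so far: 3)
  step 5: ref 6 -> HIT, frames=[3,6,5] (faults so far: 3)
  step 6: ref 4 -> FAULT, evict 3, frames=[4,6,5] (faults so far: 4)
  step 7: ref 2 -> FAULT, evict 5, frames=[4,6,2] (faults so far: 5)
  step 8: ref 1 -> FAULT, evict 6, frames=[4,1,2] (faults so far: 6)
  step 9: ref 5 -> FAULT, evict 4, frames=[5,1,2] (faults so far: 7)
  LRU total faults: 7
--- Optimal ---
  step 0: ref 3 -> FAULT, frames=[3,-,-] (faults so far: 1)
  step 1: ref 6 -> FAULT, frames=[3,6,-] (faults so far: 2)
  step 2: ref 3 -> HIT, frames=[3,6,-] (faults so far: 2)
  step 3: ref 5 -> FAULT, frames=[3,6,5] (faults so far: 3)
  step 4: ref 6 -> HIT, frames=[3,6,5] (faults so far: 3)
  step 5: ref 6 -> HIT, frames=[3,6,5] (faults so far: 3)
  step 6: ref 4 -> FAULT, evict 3, frames=[4,6,5] (faults so far: 4)
  step 7: ref 2 -> FAULT, evict 4, frames=[2,6,5] (faults so far: 5)
  step 8: ref 1 -> FAULT, evict 2, frames=[1,6,5] (faults so far: 6)
  step 9: ref 5 -> HIT, frames=[1,6,5] (faults so far: 6)
  Optimal total faults: 6

Answer: 7 7 6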